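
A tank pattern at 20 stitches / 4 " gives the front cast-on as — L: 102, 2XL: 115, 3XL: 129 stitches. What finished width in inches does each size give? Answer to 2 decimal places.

L 20.40 inches; 2XL 23.00 inches; 3XL 25.80 inches.

20/4 = 5 sts per in.
L: 102 / 5 = 20.400 → 20.40 in.
2XL: 115 / 5 = 23.000 → 23.00 in.
3XL: 129 / 5 = 25.800 → 25.80 in.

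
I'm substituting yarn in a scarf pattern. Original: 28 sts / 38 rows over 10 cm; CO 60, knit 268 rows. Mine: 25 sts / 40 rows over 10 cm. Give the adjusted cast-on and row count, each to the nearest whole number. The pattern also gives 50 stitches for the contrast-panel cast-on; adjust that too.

Stitches: 60 × 25/28 = 53.57 → 54.
Rows: 268 × 40/38 = 282.11 → 282.
contrast-panel cast-on: 50 × 25/28 = 44.64 → 45.

Cast on 54 stitches; work 282 rows; contrast-panel cast-on 45 stitches.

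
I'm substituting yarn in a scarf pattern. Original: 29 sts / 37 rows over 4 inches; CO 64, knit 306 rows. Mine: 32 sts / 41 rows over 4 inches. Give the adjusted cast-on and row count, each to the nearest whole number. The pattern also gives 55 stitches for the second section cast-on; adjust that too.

Stitches: 64 × 32/29 = 70.62 → 71.
Rows: 306 × 41/37 = 339.08 → 339.
second section cast-on: 55 × 32/29 = 60.69 → 61.

Cast on 71 stitches; work 339 rows; second section cast-on 61 stitches.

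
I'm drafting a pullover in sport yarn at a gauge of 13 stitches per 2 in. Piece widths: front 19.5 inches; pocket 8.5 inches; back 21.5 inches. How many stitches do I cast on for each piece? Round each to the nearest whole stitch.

front 127; pocket 55; back 140.

Rate = 13/2 = 6.5 sts per in.
front: 19.5 × 6.5 = 126.75 → 127.
pocket: 8.5 × 6.5 = 55.25 → 55.
back: 21.5 × 6.5 = 139.75 → 140.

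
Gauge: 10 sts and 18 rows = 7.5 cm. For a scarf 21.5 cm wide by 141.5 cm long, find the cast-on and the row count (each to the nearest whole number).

Cast on 29 stitches and work 340 rows.

Stitch gauge = 10/7.5 = 1.333 sts/cm; 21.5 × 1.333 = 28.67 → 29 sts.
Row gauge = 18/7.5 = 2.4 rows/cm; 141.5 × 2.4 = 339.60 → 340 rows.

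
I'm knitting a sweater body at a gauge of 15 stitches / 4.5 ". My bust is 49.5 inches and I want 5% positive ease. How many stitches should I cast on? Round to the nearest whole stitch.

173 stitches.

Finished = 49.5 × 1.05 = 51.98 in.
15 / 4.5 = 3.333 sts per inch.
51.98 × 3.333 = 173.25 sts.
→ 173 sts.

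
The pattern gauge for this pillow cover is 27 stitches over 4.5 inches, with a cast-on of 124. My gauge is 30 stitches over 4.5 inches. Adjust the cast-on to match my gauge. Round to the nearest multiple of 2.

Scale factor = 30 / 27 = 1.111.
124 × 30 / 27 = 137.78 sts.
→ 138 sts.

CO 138 sts.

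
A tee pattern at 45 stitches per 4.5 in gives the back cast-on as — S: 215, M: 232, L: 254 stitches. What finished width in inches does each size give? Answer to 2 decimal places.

S 21.50 inches; M 23.20 inches; L 25.40 inches.

45/4.5 = 10 sts per in.
S: 215 / 10 = 21.500 → 21.50 in.
M: 232 / 10 = 23.200 → 23.20 in.
L: 254 / 10 = 25.400 → 25.40 in.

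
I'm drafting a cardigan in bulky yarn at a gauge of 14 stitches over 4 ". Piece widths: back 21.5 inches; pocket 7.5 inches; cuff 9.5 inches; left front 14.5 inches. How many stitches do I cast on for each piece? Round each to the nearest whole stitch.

Rate = 14/4 = 3.5 sts per in.
back: 21.5 × 3.5 = 75.25 → 75.
pocket: 7.5 × 3.5 = 26.25 → 26.
cuff: 9.5 × 3.5 = 33.25 → 33.
left front: 14.5 × 3.5 = 50.75 → 51.

back 75; pocket 26; cuff 33; left front 51.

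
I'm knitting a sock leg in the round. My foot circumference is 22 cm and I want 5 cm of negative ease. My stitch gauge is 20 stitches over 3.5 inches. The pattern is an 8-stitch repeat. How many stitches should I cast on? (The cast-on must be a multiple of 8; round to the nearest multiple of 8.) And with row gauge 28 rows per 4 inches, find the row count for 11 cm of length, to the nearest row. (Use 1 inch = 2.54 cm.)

Finished = 22 − 5 = 17 cm.
17 cm × 1/2.54 = 6.69 inches.
20/3.5 = 5.714 sts per in; 6.69 × 5.714 = 38.25 sts.
Nearest multiple of 8 → 40.
11 cm = 4.33 inches; × 7 = 30.31 → 30 rows.

Cast on 40 stitches; work 30 rows.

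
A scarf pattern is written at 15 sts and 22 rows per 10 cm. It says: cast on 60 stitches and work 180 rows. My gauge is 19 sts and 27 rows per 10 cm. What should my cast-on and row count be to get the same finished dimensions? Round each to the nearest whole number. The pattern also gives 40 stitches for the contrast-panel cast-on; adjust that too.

Cast on 76 stitches; work 221 rows; contrast-panel cast-on 51 stitches.

Stitches: 60 × 19/15 = 76.00 → 76.
Rows: 180 × 27/22 = 220.91 → 221.
contrast-panel cast-on: 40 × 19/15 = 50.67 → 51.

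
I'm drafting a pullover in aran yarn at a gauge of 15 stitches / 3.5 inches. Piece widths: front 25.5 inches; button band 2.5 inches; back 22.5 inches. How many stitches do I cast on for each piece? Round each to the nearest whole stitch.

Rate = 15/3.5 = 4.286 sts per in.
front: 25.5 × 4.286 = 109.29 → 109.
button band: 2.5 × 4.286 = 10.71 → 11.
back: 22.5 × 4.286 = 96.43 → 96.

front 109; button band 11; back 96.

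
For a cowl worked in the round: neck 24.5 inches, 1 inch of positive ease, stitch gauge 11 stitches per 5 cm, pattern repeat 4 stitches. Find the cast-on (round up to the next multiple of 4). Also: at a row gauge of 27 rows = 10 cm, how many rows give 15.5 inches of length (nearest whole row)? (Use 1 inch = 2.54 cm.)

Cast on 144 stitches; work 106 rows.

Finished = 24.5 + 1 = 25.5 inches.
25.5 inches × 2.54 = 64.77 cm.
11/5 = 2.2 sts per cm; 64.77 × 2.2 = 142.49 sts.
Next multiple of 4 → 144.
15.5 inches = 39.37 cm; × 2.7 = 106.30 → 106 rows.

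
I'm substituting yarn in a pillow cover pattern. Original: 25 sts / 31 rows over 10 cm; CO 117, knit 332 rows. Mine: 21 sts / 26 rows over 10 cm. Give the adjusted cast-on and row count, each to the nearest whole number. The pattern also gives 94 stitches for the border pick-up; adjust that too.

Stitches: 117 × 21/25 = 98.28 → 98.
Rows: 332 × 26/31 = 278.45 → 278.
border pick-up: 94 × 21/25 = 78.96 → 79.

Cast on 98 stitches; work 278 rows; border pick-up 79 stitches.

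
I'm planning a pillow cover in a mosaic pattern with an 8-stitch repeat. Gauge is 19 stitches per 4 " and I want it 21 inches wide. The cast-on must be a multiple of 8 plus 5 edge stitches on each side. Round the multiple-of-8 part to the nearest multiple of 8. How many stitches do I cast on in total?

Cast on 98 stitches.

19 / 4 = 4.75 sts per inch.
21 × 4.75 = 99.75 sts.
Less 10 edge sts → 89.75 for the repeat.
Nearest multiple of 8: 88.
Add back 10 edge sts → 98.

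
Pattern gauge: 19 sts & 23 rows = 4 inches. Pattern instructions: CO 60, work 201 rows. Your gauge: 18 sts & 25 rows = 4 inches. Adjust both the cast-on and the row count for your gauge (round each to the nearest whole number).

Stitches: 60 × 18/19 = 56.84 → 57.
Rows: 201 × 25/23 = 218.48 → 218.

Cast on 57 stitches; work 218 rows.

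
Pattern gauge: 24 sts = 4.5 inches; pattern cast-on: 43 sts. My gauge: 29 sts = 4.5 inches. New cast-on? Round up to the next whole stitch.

Scale factor = 29 / 24 = 1.208.
43 × 29 / 24 = 51.96 sts.
→ 52 sts.

CO 52 sts.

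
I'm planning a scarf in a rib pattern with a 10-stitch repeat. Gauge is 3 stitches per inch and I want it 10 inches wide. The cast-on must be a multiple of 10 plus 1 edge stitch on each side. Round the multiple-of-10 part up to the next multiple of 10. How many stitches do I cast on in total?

3 / 1 = 3 sts per inch.
10 × 3 = 30.00 sts.
Less 2 edge sts → 28.00 for the repeat.
Next multiple of 10: 30.
Add back 2 edge sts → 32.

Cast on 32 stitches.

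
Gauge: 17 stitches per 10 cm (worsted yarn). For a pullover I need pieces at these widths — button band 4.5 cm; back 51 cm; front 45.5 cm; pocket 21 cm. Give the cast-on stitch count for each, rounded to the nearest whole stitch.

button band 8; back 87; front 77; pocket 36.

Rate = 17/10 = 1.7 sts per cm.
button band: 4.5 × 1.7 = 7.65 → 8.
back: 51 × 1.7 = 86.70 → 87.
front: 45.5 × 1.7 = 77.35 → 77.
pocket: 21 × 1.7 = 35.70 → 36.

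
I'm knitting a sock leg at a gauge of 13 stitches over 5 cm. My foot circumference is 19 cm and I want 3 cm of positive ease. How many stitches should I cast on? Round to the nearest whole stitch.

CO 57 sts.

Finished = 19 + 3 = 22 cm.
13 / 5 = 2.6 sts per cm.
22.00 × 2.6 = 57.20 sts.
→ 57 sts.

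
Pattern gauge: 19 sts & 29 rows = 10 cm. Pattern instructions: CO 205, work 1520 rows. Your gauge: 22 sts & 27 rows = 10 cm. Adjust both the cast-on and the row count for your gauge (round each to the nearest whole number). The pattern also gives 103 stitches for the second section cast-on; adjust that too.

Stitches: 205 × 22/19 = 237.37 → 237.
Rows: 1520 × 27/29 = 1415.17 → 1415.
second section cast-on: 103 × 22/19 = 119.26 → 119.

Cast on 237 stitches; work 1415 rows; second section cast-on 119 stitches.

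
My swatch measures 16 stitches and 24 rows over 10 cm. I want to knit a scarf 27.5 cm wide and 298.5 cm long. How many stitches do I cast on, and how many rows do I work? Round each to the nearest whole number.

Stitch gauge = 16/10 = 1.6 sts/cm; 27.5 × 1.6 = 44.00 → 44 sts.
Row gauge = 24/10 = 2.4 rows/cm; 298.5 × 2.4 = 716.40 → 716 rows.

Cast on 44 stitches and work 716 rows.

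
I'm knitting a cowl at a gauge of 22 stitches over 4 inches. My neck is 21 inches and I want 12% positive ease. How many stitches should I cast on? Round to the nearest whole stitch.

Finished = 21 × 1.12 = 23.52 in.
22 / 4 = 5.5 sts per inch.
23.52 × 5.5 = 129.36 sts.
→ 129 sts.

CO 129 sts.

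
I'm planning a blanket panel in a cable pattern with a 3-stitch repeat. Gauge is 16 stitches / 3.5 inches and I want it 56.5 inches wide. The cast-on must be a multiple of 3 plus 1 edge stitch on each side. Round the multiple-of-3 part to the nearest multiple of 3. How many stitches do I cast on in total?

16 / 3.5 = 4.571 sts per inch.
56.5 × 4.571 = 258.29 sts.
Less 2 edge sts → 256.29 for the repeat.
Nearest multiple of 3: 255.
Add back 2 edge sts → 257.

Cast on 257 stitches.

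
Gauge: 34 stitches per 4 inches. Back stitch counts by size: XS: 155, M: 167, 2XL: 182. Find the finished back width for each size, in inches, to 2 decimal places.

34/4 = 8.5 sts per in.
XS: 155 / 8.5 = 18.235 → 18.24 in.
M: 167 / 8.5 = 19.647 → 19.65 in.
2XL: 182 / 8.5 = 21.412 → 21.41 in.

XS 18.24 inches; M 19.65 inches; 2XL 21.41 inches.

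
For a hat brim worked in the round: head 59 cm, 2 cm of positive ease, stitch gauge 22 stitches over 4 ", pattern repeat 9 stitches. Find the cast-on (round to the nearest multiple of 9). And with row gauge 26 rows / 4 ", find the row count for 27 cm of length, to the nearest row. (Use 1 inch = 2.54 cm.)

Finished = 59 + 2 = 61 cm.
61 cm × 1/2.54 = 24.02 inches.
22/4 = 5.5 sts per in; 24.02 × 5.5 = 132.09 sts.
Nearest multiple of 9 → 135.
27 cm = 10.63 inches; × 6.5 = 69.09 → 69 rows.

Cast on 135 stitches; work 69 rows.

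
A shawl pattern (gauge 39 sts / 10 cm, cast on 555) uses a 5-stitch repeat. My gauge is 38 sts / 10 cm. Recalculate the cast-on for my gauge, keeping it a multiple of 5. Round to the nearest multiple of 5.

Cast on 540 stitches.

555 × 38 / 39 = 540.77.
Nearest multiple of 5: 540.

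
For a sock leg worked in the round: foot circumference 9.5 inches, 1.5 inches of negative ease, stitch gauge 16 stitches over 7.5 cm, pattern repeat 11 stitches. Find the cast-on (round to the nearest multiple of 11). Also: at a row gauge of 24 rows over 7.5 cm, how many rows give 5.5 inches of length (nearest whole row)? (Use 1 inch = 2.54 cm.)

Cast on 44 stitches; work 45 rows.

Finished = 9.5 − 1.5 = 8 inches.
8 inches × 2.54 = 20.32 cm.
16/7.5 = 2.133 sts per cm; 20.32 × 2.133 = 43.35 sts.
Nearest multiple of 11 → 44.
5.5 inches = 13.97 cm; × 3.2 = 44.70 → 45 rows.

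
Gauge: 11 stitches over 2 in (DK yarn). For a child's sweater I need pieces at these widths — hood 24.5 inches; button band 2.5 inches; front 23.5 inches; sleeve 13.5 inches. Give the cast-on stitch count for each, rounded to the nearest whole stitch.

hood 135; button band 14; front 129; sleeve 74.

Rate = 11/2 = 5.5 sts per in.
hood: 24.5 × 5.5 = 134.75 → 135.
button band: 2.5 × 5.5 = 13.75 → 14.
front: 23.5 × 5.5 = 129.25 → 129.
sleeve: 13.5 × 5.5 = 74.25 → 74.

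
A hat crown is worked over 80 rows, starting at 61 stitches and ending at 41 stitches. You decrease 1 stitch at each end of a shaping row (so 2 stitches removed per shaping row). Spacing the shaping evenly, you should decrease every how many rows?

Stitches to remove: |41 − 61| = 20.
Shaping rows needed: 20 / 2 = 10.
80 rows / 10 = every 8 rows.

Decrease every 8th row.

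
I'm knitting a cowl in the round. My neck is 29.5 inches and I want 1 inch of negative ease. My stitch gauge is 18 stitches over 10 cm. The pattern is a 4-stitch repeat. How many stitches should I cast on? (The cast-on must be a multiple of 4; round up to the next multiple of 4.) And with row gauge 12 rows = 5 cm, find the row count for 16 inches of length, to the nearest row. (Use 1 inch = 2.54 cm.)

Cast on 132 stitches; work 98 rows.

Finished = 29.5 − 1 = 28.5 inches.
28.5 inches × 2.54 = 72.39 cm.
18/10 = 1.8 sts per cm; 72.39 × 1.8 = 130.30 sts.
Next multiple of 4 → 132.
16 inches = 40.64 cm; × 2.4 = 97.54 → 98 rows.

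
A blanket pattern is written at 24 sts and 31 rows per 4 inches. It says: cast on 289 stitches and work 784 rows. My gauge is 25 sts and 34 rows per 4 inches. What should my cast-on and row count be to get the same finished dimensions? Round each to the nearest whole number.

Cast on 301 stitches; work 860 rows.

Stitches: 289 × 25/24 = 301.04 → 301.
Rows: 784 × 34/31 = 859.87 → 860.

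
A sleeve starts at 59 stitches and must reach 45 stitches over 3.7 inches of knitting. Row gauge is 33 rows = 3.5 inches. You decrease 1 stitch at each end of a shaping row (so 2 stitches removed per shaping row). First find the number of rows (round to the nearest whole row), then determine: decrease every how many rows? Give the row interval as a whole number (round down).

Rows = 3.7 × 9.429 = 34.9 → 35 rows.
Stitches to remove: 14 → 7 shaping rows (at 2 st each).
35 / 7 = 5.00 → every 5 rows.

Decrease every 5th row.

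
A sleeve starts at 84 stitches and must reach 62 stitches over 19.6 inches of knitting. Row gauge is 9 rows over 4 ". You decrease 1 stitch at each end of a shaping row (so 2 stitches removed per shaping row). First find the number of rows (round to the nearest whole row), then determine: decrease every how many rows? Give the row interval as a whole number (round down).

Rows = 19.6 × 2.25 = 44.1 → 44 rows.
Stitches to remove: 22 → 11 shaping rows (at 2 st each).
44 / 11 = 4.00 → every 4 rows.

Decrease every 4th row.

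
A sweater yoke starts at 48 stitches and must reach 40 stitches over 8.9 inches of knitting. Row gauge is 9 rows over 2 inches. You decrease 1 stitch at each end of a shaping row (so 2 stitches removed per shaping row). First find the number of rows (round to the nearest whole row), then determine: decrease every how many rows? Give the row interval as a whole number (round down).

Decrease every 10th row.

Rows = 8.9 × 4.5 = 40.1 → 40 rows.
Stitches to remove: 8 → 4 shaping rows (at 2 st each).
40 / 4 = 10.00 → every 10 rows.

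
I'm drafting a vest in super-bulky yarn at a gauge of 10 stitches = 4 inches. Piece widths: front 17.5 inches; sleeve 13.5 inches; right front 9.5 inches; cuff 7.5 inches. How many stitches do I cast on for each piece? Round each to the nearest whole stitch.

Rate = 10/4 = 2.5 sts per in.
front: 17.5 × 2.5 = 43.75 → 44.
sleeve: 13.5 × 2.5 = 33.75 → 34.
right front: 9.5 × 2.5 = 23.75 → 24.
cuff: 7.5 × 2.5 = 18.75 → 19.

front 44; sleeve 34; right front 24; cuff 19.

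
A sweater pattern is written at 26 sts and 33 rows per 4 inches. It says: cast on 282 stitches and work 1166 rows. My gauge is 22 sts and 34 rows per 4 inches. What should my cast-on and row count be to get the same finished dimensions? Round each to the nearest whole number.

Cast on 239 stitches; work 1201 rows.

Stitches: 282 × 22/26 = 238.62 → 239.
Rows: 1166 × 34/33 = 1201.33 → 1201.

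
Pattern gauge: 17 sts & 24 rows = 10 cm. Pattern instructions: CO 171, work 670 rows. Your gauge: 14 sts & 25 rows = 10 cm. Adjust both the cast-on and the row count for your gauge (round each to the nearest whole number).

Cast on 141 stitches; work 698 rows.

Stitches: 171 × 14/17 = 140.82 → 141.
Rows: 670 × 25/24 = 697.92 → 698.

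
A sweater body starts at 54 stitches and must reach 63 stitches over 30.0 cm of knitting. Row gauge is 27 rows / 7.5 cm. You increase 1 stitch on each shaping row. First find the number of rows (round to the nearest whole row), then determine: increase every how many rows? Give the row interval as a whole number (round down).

Increase every 12th row.

Rows = 30.0 × 3.6 = 108.0 → 108 rows.
Stitches to add: 9 → 9 shaping rows (at 1 st each).
108 / 9 = 12.00 → every 12 rows.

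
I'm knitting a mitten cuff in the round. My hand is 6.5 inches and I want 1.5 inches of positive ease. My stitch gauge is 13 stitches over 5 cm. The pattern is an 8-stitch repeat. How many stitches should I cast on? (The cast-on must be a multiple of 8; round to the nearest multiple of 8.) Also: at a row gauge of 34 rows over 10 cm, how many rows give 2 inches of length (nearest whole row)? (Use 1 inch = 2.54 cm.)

Finished = 6.5 + 1.5 = 8 inches.
8 inches × 2.54 = 20.32 cm.
13/5 = 2.6 sts per cm; 20.32 × 2.6 = 52.83 sts.
Nearest multiple of 8 → 56.
2 inches = 5.08 cm; × 3.4 = 17.27 → 17 rows.

Cast on 56 stitches; work 17 rows.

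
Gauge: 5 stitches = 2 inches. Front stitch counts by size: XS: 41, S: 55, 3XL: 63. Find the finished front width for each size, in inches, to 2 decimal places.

XS 16.40 inches; S 22.00 inches; 3XL 25.20 inches.

5/2 = 2.5 sts per in.
XS: 41 / 2.5 = 16.400 → 16.40 in.
S: 55 / 2.5 = 22.000 → 22.00 in.
3XL: 63 / 2.5 = 25.200 → 25.20 in.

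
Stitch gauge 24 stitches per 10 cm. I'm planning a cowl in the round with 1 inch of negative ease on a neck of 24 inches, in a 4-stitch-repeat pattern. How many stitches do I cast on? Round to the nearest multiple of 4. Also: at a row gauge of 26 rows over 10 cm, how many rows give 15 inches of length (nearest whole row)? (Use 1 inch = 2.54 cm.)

Finished = 24 − 1 = 23 inches.
23 inches × 2.54 = 58.42 cm.
24/10 = 2.4 sts per cm; 58.42 × 2.4 = 140.21 sts.
Nearest multiple of 4 → 140.
15 inches = 38.10 cm; × 2.6 = 99.06 → 99 rows.

Cast on 140 stitches; work 99 rows.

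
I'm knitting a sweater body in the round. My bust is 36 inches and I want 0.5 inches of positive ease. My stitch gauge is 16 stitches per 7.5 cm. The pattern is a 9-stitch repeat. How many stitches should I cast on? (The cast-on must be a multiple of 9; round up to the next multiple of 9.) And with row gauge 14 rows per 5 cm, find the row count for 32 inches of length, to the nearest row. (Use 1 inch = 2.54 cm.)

Finished = 36 + 0.5 = 36.5 inches.
36.5 inches × 2.54 = 92.71 cm.
16/7.5 = 2.133 sts per cm; 92.71 × 2.133 = 197.78 sts.
Next multiple of 9 → 198.
32 inches = 81.28 cm; × 2.8 = 227.58 → 228 rows.

Cast on 198 stitches; work 228 rows.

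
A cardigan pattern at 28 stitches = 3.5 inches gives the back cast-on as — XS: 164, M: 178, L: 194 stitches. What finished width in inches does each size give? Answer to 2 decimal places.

28/3.5 = 8 sts per in.
XS: 164 / 8 = 20.500 → 20.50 in.
M: 178 / 8 = 22.250 → 22.25 in.
L: 194 / 8 = 24.250 → 24.25 in.

XS 20.50 inches; M 22.25 inches; L 24.25 inches.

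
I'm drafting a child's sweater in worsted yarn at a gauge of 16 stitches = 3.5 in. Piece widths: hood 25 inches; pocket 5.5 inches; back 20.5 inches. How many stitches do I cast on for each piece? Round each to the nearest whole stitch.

hood 114; pocket 25; back 94.

Rate = 16/3.5 = 4.571 sts per in.
hood: 25 × 4.571 = 114.29 → 114.
pocket: 5.5 × 4.571 = 25.14 → 25.
back: 20.5 × 4.571 = 93.71 → 94.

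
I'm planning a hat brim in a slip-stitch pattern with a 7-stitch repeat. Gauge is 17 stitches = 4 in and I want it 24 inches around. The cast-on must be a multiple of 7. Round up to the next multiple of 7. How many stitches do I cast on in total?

CO 105 sts.

17 / 4 = 4.25 sts per inch.
24 × 4.25 = 102.00 sts.
Next multiple of 7: 105.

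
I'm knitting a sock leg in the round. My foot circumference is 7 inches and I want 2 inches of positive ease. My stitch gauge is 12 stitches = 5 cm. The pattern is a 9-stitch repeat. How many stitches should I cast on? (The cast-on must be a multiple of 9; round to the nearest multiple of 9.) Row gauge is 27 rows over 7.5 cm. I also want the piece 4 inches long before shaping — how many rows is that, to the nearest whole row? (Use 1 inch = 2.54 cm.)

Cast on 54 stitches; work 37 rows.

Finished = 7 + 2 = 9 inches.
9 inches × 2.54 = 22.86 cm.
12/5 = 2.4 sts per cm; 22.86 × 2.4 = 54.86 sts.
Nearest multiple of 9 → 54.
4 inches = 10.16 cm; × 3.6 = 36.58 → 37 rows.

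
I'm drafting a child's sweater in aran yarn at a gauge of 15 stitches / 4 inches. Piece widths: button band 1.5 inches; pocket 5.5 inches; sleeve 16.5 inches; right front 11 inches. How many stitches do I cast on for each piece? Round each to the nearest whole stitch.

Rate = 15/4 = 3.75 sts per in.
button band: 1.5 × 3.75 = 5.62 → 6.
pocket: 5.5 × 3.75 = 20.62 → 21.
sleeve: 16.5 × 3.75 = 61.88 → 62.
right front: 11 × 3.75 = 41.25 → 41.

button band 6; pocket 21; sleeve 62; right front 41.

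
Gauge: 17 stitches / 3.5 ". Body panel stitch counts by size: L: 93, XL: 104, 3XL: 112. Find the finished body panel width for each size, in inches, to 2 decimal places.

17/3.5 = 4.857 sts per in.
L: 93 / 4.857 = 19.147 → 19.15 in.
XL: 104 / 4.857 = 21.412 → 21.41 in.
3XL: 112 / 4.857 = 23.059 → 23.06 in.

L 19.15 inches; XL 21.41 inches; 3XL 23.06 inches.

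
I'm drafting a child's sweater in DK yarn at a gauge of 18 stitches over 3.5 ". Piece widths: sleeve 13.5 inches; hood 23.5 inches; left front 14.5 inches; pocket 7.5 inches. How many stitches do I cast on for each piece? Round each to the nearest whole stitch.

sleeve 69; hood 121; left front 75; pocket 39.

Rate = 18/3.5 = 5.143 sts per in.
sleeve: 13.5 × 5.143 = 69.43 → 69.
hood: 23.5 × 5.143 = 120.86 → 121.
left front: 14.5 × 5.143 = 74.57 → 75.
pocket: 7.5 × 5.143 = 38.57 → 39.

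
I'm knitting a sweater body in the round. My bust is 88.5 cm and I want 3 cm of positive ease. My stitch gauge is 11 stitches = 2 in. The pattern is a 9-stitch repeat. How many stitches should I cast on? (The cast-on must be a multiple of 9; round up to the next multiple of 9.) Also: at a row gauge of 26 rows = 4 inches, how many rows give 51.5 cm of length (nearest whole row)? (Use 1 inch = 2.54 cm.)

Finished = 88.5 + 3 = 91.5 cm.
91.5 cm × 1/2.54 = 36.02 inches.
11/2 = 5.5 sts per in; 36.02 × 5.5 = 198.13 sts.
Next multiple of 9 → 207.
51.5 cm = 20.28 inches; × 6.5 = 131.79 → 132 rows.

Cast on 207 stitches; work 132 rows.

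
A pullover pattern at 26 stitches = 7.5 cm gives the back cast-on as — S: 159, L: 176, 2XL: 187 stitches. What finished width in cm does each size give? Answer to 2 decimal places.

S 45.87 cm; L 50.77 cm; 2XL 53.94 cm.

26/7.5 = 3.467 sts per cm.
S: 159 / 3.467 = 45.865 → 45.87 cm.
L: 176 / 3.467 = 50.769 → 50.77 cm.
2XL: 187 / 3.467 = 53.942 → 53.94 cm.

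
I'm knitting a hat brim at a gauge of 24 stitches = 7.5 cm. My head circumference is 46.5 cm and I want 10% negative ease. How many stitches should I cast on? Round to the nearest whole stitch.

CO 134 sts.

Finished = 46.5 × 0.90 = 41.85 cm.
24 / 7.5 = 3.2 sts per cm.
41.85 × 3.2 = 133.92 sts.
→ 134 sts.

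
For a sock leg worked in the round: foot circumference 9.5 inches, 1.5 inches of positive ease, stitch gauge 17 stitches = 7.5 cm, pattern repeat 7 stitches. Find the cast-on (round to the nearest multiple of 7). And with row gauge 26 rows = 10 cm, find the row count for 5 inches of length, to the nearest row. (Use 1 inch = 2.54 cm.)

Finished = 9.5 + 1.5 = 11 inches.
11 inches × 2.54 = 27.94 cm.
17/7.5 = 2.267 sts per cm; 27.94 × 2.267 = 63.33 sts.
Nearest multiple of 7 → 63.
5 inches = 12.70 cm; × 2.6 = 33.02 → 33 rows.

Cast on 63 stitches; work 33 rows.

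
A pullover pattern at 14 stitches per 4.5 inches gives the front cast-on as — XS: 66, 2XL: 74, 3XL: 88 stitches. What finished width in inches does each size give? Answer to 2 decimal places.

14/4.5 = 3.111 sts per in.
XS: 66 / 3.111 = 21.214 → 21.21 in.
2XL: 74 / 3.111 = 23.786 → 23.79 in.
3XL: 88 / 3.111 = 28.286 → 28.29 in.

XS 21.21 inches; 2XL 23.79 inches; 3XL 28.29 inches.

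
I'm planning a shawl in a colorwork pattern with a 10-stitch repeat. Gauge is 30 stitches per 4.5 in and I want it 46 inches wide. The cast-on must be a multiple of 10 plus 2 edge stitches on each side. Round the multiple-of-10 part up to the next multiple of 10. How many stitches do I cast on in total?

314 stitches.

30 / 4.5 = 6.667 sts per inch.
46 × 6.667 = 306.67 sts.
Less 4 edge sts → 302.67 for the repeat.
Next multiple of 10: 310.
Add back 4 edge sts → 314.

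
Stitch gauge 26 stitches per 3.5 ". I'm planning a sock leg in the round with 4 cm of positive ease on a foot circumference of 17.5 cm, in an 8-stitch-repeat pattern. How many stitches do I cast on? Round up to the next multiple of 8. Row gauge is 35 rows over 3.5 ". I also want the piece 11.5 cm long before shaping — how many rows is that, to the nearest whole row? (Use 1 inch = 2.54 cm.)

Cast on 64 stitches; work 45 rows.

Finished = 17.5 + 4 = 21.5 cm.
21.5 cm × 1/2.54 = 8.46 inches.
26/3.5 = 7.429 sts per in; 8.46 × 7.429 = 62.88 sts.
Next multiple of 8 → 64.
11.5 cm = 4.53 inches; × 10 = 45.28 → 45 rows.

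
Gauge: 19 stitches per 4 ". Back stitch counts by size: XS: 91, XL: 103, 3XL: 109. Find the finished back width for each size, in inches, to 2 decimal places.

XS 19.16 inches; XL 21.68 inches; 3XL 22.95 inches.

19/4 = 4.75 sts per in.
XS: 91 / 4.75 = 19.158 → 19.16 in.
XL: 103 / 4.75 = 21.684 → 21.68 in.
3XL: 109 / 4.75 = 22.947 → 22.95 in.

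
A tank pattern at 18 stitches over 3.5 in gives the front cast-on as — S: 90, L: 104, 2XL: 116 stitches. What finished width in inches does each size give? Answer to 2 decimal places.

18/3.5 = 5.143 sts per in.
S: 90 / 5.143 = 17.500 → 17.50 in.
L: 104 / 5.143 = 20.222 → 20.22 in.
2XL: 116 / 5.143 = 22.556 → 22.56 in.

S 17.50 inches; L 20.22 inches; 2XL 22.56 inches.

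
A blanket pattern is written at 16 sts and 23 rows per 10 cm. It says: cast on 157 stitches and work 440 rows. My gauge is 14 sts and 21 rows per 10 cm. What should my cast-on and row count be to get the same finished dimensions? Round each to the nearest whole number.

Cast on 137 stitches; work 402 rows.

Stitches: 157 × 14/16 = 137.38 → 137.
Rows: 440 × 21/23 = 401.74 → 402.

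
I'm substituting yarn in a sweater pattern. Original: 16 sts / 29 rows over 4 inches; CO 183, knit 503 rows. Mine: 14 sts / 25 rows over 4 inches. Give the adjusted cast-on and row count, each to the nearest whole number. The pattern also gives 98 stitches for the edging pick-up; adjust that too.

Stitches: 183 × 14/16 = 160.12 → 160.
Rows: 503 × 25/29 = 433.62 → 434.
edging pick-up: 98 × 14/16 = 85.75 → 86.

Cast on 160 stitches; work 434 rows; edging pick-up 86 stitches.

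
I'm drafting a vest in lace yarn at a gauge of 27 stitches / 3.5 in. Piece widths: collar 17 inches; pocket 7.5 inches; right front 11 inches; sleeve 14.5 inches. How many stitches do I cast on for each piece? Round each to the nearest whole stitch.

collar 131; pocket 58; right front 85; sleeve 112.

Rate = 27/3.5 = 7.714 sts per in.
collar: 17 × 7.714 = 131.14 → 131.
pocket: 7.5 × 7.714 = 57.86 → 58.
right front: 11 × 7.714 = 84.86 → 85.
sleeve: 14.5 × 7.714 = 111.86 → 112.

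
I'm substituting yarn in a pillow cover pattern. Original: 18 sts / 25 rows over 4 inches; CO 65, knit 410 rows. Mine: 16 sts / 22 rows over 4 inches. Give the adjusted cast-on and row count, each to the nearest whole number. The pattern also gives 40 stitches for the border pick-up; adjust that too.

Cast on 58 stitches; work 361 rows; border pick-up 36 stitches.

Stitches: 65 × 16/18 = 57.78 → 58.
Rows: 410 × 22/25 = 360.80 → 361.
border pick-up: 40 × 16/18 = 35.56 → 36.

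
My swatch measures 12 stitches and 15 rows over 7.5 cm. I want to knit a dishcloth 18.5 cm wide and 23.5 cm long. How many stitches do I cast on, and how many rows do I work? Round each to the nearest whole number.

Cast on 30 stitches and work 47 rows.

Stitch gauge = 12/7.5 = 1.6 sts/cm; 18.5 × 1.6 = 29.60 → 30 sts.
Row gauge = 15/7.5 = 2 rows/cm; 23.5 × 2 = 47.00 → 47 rows.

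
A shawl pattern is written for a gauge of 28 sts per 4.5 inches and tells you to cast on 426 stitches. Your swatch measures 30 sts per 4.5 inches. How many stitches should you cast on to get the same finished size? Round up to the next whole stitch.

457 stitches.

Scale factor = 30 / 28 = 1.071.
426 × 30 / 28 = 456.43 sts.
→ 457 sts.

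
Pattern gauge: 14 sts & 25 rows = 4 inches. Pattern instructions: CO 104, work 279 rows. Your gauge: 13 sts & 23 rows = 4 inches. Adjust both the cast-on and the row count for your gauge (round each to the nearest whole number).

Cast on 97 stitches; work 257 rows.

Stitches: 104 × 13/14 = 96.57 → 97.
Rows: 279 × 23/25 = 256.68 → 257.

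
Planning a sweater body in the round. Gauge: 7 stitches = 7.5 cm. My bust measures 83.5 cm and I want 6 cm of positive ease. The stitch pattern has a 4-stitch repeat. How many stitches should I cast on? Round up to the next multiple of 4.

Finished = 83.5 + 6 = 89.5 cm.
7 / 7.5 = 0.933 sts/cm.
89.5 × 0.933 = 83.53 sts.
Next multiple of 4: 84.

CO 84 sts.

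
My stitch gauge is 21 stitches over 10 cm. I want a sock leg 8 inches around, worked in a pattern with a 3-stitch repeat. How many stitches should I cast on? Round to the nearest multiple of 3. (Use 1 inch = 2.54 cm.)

CO 42 sts.

8 in = 8 × 2.54 = 20.32 cm.
21 / 10 = 2.1 sts/cm.
20.32 × 2.1 = 42.67 sts.
→ 42.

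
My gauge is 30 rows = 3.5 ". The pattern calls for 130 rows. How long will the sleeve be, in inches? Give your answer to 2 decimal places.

15.17 inches.

30 rows / 3.5 inch = 8.571 rows per inch.
130 / 8.571 = 15.167 inches.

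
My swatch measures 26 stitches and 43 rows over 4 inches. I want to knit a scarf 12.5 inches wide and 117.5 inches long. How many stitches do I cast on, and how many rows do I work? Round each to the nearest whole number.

Stitch gauge = 26/4 = 6.5 sts/in; 12.5 × 6.5 = 81.25 → 81 sts.
Row gauge = 43/4 = 10.75 rows/in; 117.5 × 10.75 = 1263.12 → 1263 rows.

Cast on 81 stitches and work 1263 rows.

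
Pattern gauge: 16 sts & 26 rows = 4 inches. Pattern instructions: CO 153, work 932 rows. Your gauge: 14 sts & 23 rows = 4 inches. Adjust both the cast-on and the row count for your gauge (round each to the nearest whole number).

Cast on 134 stitches; work 824 rows.

Stitches: 153 × 14/16 = 133.88 → 134.
Rows: 932 × 23/26 = 824.46 → 824.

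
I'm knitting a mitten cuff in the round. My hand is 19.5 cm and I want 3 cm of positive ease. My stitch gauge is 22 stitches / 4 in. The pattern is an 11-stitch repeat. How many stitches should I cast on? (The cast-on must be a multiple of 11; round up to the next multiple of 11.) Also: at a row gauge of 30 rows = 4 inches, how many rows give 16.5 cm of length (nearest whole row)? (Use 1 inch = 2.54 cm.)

Finished = 19.5 + 3 = 22.5 cm.
22.5 cm × 1/2.54 = 8.86 inches.
22/4 = 5.5 sts per in; 8.86 × 5.5 = 48.72 sts.
Next multiple of 11 → 55.
16.5 cm = 6.50 inches; × 7.5 = 48.72 → 49 rows.

Cast on 55 stitches; work 49 rows.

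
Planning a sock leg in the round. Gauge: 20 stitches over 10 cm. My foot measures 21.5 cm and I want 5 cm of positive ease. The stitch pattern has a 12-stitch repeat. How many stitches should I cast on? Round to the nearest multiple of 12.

Finished = 21.5 + 5 = 26.5 cm.
20 / 10 = 2 sts/cm.
26.5 × 2 = 53.00 sts.
Nearest multiple of 12: 48.

Cast on 48 stitches.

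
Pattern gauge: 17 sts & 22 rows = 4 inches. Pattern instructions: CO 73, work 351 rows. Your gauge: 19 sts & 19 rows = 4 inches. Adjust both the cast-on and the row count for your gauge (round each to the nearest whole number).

Stitches: 73 × 19/17 = 81.59 → 82.
Rows: 351 × 19/22 = 303.14 → 303.

Cast on 82 stitches; work 303 rows.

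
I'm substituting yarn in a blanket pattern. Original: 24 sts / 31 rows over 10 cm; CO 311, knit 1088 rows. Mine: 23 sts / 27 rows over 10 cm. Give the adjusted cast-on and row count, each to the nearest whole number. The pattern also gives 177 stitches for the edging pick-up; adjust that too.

Stitches: 311 × 23/24 = 298.04 → 298.
Rows: 1088 × 27/31 = 947.61 → 948.
edging pick-up: 177 × 23/24 = 169.62 → 170.

Cast on 298 stitches; work 948 rows; edging pick-up 170 stitches.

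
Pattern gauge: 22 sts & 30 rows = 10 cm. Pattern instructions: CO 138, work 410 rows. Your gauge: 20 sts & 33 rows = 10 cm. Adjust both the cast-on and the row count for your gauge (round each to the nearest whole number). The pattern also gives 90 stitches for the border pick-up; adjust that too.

Stitches: 138 × 20/22 = 125.45 → 125.
Rows: 410 × 33/30 = 451.00 → 451.
border pick-up: 90 × 20/22 = 81.82 → 82.

Cast on 125 stitches; work 451 rows; border pick-up 82 stitches.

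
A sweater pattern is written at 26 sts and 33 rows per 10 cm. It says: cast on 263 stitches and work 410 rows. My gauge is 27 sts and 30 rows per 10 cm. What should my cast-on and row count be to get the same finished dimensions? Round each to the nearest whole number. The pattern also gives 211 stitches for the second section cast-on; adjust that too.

Cast on 273 stitches; work 373 rows; second section cast-on 219 stitches.

Stitches: 263 × 27/26 = 273.12 → 273.
Rows: 410 × 30/33 = 372.73 → 373.
second section cast-on: 211 × 27/26 = 219.12 → 219.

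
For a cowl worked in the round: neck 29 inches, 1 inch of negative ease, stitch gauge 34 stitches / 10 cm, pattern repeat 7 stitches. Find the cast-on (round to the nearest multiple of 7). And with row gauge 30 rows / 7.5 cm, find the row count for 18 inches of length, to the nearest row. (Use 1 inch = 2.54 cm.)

Finished = 29 − 1 = 28 inches.
28 inches × 2.54 = 71.12 cm.
34/10 = 3.4 sts per cm; 71.12 × 3.4 = 241.81 sts.
Nearest multiple of 7 → 245.
18 inches = 45.72 cm; × 4 = 182.88 → 183 rows.

Cast on 245 stitches; work 183 rows.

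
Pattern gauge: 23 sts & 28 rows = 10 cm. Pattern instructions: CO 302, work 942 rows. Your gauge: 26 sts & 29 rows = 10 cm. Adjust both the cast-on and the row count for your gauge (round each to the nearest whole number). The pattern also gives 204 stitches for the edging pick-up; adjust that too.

Cast on 341 stitches; work 976 rows; edging pick-up 231 stitches.

Stitches: 302 × 26/23 = 341.39 → 341.
Rows: 942 × 29/28 = 975.64 → 976.
edging pick-up: 204 × 26/23 = 230.61 → 231.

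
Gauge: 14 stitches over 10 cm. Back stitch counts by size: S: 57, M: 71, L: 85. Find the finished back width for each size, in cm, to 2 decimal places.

14/10 = 1.4 sts per cm.
S: 57 / 1.4 = 40.714 → 40.71 cm.
M: 71 / 1.4 = 50.714 → 50.71 cm.
L: 85 / 1.4 = 60.714 → 60.71 cm.

S 40.71 cm; M 50.71 cm; L 60.71 cm.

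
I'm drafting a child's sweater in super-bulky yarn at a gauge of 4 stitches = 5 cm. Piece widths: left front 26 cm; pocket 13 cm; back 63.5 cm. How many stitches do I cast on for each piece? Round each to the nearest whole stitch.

Rate = 4/5 = 0.8 sts per cm.
left front: 26 × 0.8 = 20.80 → 21.
pocket: 13 × 0.8 = 10.40 → 10.
back: 63.5 × 0.8 = 50.80 → 51.

left front 21; pocket 10; back 51.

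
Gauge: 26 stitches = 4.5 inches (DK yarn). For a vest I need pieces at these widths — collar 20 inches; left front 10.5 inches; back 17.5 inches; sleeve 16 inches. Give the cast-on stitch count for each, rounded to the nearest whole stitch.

Rate = 26/4.5 = 5.778 sts per in.
collar: 20 × 5.778 = 115.56 → 116.
left front: 10.5 × 5.778 = 60.67 → 61.
back: 17.5 × 5.778 = 101.11 → 101.
sleeve: 16 × 5.778 = 92.44 → 92.

collar 116; left front 61; back 101; sleeve 92.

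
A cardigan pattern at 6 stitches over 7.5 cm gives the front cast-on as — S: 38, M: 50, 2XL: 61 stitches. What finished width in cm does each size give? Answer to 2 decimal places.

6/7.5 = 0.8 sts per cm.
S: 38 / 0.8 = 47.500 → 47.50 cm.
M: 50 / 0.8 = 62.500 → 62.50 cm.
2XL: 61 / 0.8 = 76.250 → 76.25 cm.

S 47.50 cm; M 62.50 cm; 2XL 76.25 cm.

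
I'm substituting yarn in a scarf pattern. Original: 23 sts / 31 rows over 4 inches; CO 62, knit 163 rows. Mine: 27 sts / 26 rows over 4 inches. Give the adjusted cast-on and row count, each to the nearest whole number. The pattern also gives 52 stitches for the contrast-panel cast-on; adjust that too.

Cast on 73 stitches; work 137 rows; contrast-panel cast-on 61 stitches.

Stitches: 62 × 27/23 = 72.78 → 73.
Rows: 163 × 26/31 = 136.71 → 137.
contrast-panel cast-on: 52 × 27/23 = 61.04 → 61.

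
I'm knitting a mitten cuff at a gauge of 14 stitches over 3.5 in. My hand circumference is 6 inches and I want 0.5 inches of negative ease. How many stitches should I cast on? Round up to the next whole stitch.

Finished = 6 − 0.5 = 5.5 in.
14 / 3.5 = 4 sts per inch.
5.50 × 4 = 22.00 sts.

Cast on 22 stitches.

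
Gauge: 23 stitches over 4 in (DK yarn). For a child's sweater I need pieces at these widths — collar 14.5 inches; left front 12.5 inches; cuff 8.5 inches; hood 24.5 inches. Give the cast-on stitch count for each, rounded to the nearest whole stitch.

Rate = 23/4 = 5.75 sts per in.
collar: 14.5 × 5.75 = 83.38 → 83.
left front: 12.5 × 5.75 = 71.88 → 72.
cuff: 8.5 × 5.75 = 48.88 → 49.
hood: 24.5 × 5.75 = 140.88 → 141.

collar 83; left front 72; cuff 49; hood 141.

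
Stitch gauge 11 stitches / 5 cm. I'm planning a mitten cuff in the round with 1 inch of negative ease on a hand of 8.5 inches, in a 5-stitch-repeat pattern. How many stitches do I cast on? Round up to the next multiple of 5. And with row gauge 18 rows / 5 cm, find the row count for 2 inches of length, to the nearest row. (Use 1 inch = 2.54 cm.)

Finished = 8.5 − 1 = 7.5 inches.
7.5 inches × 2.54 = 19.05 cm.
11/5 = 2.2 sts per cm; 19.05 × 2.2 = 41.91 sts.
Next multiple of 5 → 45.
2 inches = 5.08 cm; × 3.6 = 18.29 → 18 rows.

Cast on 45 stitches; work 18 rows.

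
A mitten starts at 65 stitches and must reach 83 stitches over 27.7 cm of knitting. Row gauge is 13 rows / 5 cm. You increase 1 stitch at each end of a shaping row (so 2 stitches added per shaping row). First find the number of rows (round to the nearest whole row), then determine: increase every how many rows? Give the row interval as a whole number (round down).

Increase every 8th row.

Rows = 27.7 × 2.6 = 72.0 → 72 rows.
Stitches to add: 18 → 9 shaping rows (at 2 st each).
72 / 9 = 8.00 → every 8 rows.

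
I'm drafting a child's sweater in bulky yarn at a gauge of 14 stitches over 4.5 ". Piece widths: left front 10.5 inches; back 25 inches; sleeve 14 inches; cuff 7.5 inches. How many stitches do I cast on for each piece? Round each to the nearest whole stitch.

Rate = 14/4.5 = 3.111 sts per in.
left front: 10.5 × 3.111 = 32.67 → 33.
back: 25 × 3.111 = 77.78 → 78.
sleeve: 14 × 3.111 = 43.56 → 44.
cuff: 7.5 × 3.111 = 23.33 → 23.

left front 33; back 78; sleeve 44; cuff 23.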